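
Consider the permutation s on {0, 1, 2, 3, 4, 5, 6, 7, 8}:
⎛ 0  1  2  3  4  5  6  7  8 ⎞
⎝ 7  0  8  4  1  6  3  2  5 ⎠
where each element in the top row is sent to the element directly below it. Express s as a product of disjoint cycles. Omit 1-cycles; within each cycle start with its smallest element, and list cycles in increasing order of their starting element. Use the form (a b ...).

(0 7 2 8 5 6 3 4 1)

Start at 0 and follow images: 0 → 7 → 2 → 8 → 5 → 6 → 3 → 4 → 1 → 0, giving the cycle (0 7 2 8 5 6 3 4 1).
Repeating from the next unused element and collecting all non-trivial cycles gives (0 7 2 8 5 6 3 4 1).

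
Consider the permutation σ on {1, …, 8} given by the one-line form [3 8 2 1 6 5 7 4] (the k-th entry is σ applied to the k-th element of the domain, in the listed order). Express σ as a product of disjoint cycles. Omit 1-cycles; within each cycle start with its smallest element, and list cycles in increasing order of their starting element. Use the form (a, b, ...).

(1, 3, 2, 8, 4)(5, 6)

From 1: 1 → 3 → 2 → 8 → 4 → 1, closing the cycle (1, 3, 2, 8, 4).
Repeating from the next unused element and collecting all non-trivial cycles gives (1, 3, 2, 8, 4)(5, 6).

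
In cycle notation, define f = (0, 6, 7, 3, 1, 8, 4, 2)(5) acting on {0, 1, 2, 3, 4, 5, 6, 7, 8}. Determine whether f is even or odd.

The cycle lengths are 8, 1.
A cycle is odd iff its length is even; f has 1 even-length cycle, so sgn(f) = (−1)^1 and f is odd.

odd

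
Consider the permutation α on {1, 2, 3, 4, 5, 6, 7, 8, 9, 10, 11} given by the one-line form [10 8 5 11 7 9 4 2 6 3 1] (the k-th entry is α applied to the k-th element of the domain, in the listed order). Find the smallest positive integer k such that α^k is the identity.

14

The disjoint-cycle form of α has cycle lengths 7, 2, 2.
Since disjoint cycles commute, ord(α) = lcm(7, 2, 2) = 14.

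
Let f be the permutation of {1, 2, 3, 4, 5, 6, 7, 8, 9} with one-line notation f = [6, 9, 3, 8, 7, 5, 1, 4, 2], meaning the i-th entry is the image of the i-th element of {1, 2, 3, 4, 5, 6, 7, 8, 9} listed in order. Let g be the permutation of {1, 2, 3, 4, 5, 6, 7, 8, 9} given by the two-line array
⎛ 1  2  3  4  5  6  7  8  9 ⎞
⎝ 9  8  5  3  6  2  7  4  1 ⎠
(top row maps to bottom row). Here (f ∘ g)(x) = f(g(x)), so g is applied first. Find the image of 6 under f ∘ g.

9

g(6) = 2, then f(2) = 9; composing gives (f ∘ g)(6) = 9.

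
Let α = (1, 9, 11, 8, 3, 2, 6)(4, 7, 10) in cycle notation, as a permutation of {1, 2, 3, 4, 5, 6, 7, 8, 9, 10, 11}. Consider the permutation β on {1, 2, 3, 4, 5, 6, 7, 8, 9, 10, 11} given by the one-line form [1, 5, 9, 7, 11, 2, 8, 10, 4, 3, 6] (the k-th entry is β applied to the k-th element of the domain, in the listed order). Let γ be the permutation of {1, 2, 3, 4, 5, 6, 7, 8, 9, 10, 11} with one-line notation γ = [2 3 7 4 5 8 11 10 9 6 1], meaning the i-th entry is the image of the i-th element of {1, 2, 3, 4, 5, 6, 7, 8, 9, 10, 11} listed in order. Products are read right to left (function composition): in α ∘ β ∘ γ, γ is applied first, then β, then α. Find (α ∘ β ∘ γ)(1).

(α ∘ β ∘ γ)(1) = α(β(γ(1))). γ(1) = 2, then β(2) = 5, then α(5) = 5, so the result is 5.

5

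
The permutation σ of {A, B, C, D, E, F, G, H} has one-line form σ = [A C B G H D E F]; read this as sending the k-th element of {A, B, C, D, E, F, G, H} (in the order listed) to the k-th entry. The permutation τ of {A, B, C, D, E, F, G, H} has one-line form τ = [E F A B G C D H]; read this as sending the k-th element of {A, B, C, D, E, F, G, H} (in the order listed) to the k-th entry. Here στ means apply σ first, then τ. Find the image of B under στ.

(στ)(B) = τ(σ(B)). σ(B) = C, then τ(C) = A. So (στ)(B) = A.

A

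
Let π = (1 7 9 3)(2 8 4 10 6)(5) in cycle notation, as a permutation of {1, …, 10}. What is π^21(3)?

1

3 lies in the 4-cycle (1 7 9 3).
Since the cycle has length 4, π^21 acts on it the same as π^1 (21 mod 4 = 1).
Stepping 1 place around the cycle: 3 → 1.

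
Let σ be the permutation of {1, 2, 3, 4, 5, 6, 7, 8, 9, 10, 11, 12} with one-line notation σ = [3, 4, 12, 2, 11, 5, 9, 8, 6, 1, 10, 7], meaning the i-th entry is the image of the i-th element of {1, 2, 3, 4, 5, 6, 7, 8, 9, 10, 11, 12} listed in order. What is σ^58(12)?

5

Tracing 12 → 7 → … returns to 12 after 9 steps, so 12 lies in a 9-cycle (1 3 12 7 9 6 5 11 10).
Powers repeat with period 9 on this cycle, and 58 mod 9 = 4, so σ^58(12) = σ^4(12).
Advancing 4 steps from 12: 12 → 7 → 9 → 6 → 5.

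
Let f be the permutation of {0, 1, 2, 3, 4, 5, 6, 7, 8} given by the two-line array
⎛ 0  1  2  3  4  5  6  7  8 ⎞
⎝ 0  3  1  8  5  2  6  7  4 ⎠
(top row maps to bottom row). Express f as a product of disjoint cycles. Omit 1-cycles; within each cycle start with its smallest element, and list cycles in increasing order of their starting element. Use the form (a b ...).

From 1: 1 → 3 → 8 → 4 → 5 → 2 → 1, closing the cycle (1 3 8 4 5 2).
Continuing from each remaining unvisited element yields (1 3 8 4 5 2).

(1 3 8 4 5 2)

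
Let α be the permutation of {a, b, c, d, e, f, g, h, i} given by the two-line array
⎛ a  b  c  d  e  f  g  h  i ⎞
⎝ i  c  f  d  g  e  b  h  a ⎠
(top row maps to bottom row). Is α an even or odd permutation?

odd

In disjoint-cycle form the cycle lengths are 5, 2, 1, 1.
A cycle of length ℓ contributes ℓ−1 transpositions, so α is a product of 4 + 1 = 5 transpositions — odd.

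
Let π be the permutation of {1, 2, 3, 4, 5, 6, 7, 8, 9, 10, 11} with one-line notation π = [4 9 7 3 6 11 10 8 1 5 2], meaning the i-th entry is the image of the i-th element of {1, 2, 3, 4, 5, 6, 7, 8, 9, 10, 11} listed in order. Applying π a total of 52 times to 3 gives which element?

Tracing 3 → 7 → … returns to 3 after 10 steps, so 3 lies in a 10-cycle (1 4 3 7 10 5 6 11 2 9).
Since the cycle has length 10, π^52 acts on it the same as π^2 (52 mod 10 = 2).
Stepping 2 places around the cycle: 3 → 7 → 10.

10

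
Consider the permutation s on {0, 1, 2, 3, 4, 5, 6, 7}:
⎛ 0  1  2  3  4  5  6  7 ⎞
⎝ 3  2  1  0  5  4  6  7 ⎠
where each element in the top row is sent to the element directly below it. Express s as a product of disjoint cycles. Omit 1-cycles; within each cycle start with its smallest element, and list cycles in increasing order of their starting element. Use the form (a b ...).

(0 3)(1 2)(4 5)

Iterating s from 0 gives 0 → 3 → 0; that is the 2-cycle (0 3).
Continuing from each remaining unvisited element yields (0 3)(1 2)(4 5).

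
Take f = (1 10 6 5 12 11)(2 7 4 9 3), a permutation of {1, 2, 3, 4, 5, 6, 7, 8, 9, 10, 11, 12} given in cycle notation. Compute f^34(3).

3 lies in the 5-cycle (2 7 4 9 3).
Powers repeat with period 5 on this cycle, and 34 mod 5 = 4, so f^34(3) = f^4(3).
Stepping 4 places around the cycle: 3 → 2 → 7 → 4 → 9.

9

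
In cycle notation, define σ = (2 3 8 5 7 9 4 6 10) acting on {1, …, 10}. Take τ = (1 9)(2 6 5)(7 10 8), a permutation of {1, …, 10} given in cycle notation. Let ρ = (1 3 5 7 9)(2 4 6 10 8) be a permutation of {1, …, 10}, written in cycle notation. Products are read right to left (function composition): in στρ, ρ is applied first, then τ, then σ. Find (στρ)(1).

Chase 1: ρ(1) = 3; τ(3) = 3; σ(3) = 8. Hence (στρ)(1) = 8.

8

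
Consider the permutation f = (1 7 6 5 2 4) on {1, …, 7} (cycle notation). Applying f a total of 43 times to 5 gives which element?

2

5 lies in the 6-cycle (1 7 6 5 2 4).
On a 6-cycle, f^6 is the identity, so f^43 = f^1 there (43 ≡ 1 mod 6).
Advancing 1 step from 5: 5 → 2.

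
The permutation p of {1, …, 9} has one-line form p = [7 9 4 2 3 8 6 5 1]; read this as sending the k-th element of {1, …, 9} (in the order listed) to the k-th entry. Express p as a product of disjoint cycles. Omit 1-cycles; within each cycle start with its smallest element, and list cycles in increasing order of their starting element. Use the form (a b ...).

(1 7 6 8 5 3 4 2 9)

Start at 1 and follow images: 1 → 7 → 6 → 8 → 5 → 3 → 4 → 2 → 9 → 1, giving the cycle (1 7 6 8 5 3 4 2 9).
Repeating from the next unused element and collecting all non-trivial cycles gives (1 7 6 8 5 3 4 2 9).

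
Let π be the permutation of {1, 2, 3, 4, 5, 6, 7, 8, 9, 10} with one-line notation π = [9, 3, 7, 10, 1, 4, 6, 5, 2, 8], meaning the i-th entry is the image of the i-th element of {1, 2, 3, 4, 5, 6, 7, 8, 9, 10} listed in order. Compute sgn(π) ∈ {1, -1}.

-1

In disjoint-cycle form the cycle lengths are 10.
A cycle is odd iff its length is even; π has 1 even-length cycle, so sgn(π) = (−1)^1 and π is odd.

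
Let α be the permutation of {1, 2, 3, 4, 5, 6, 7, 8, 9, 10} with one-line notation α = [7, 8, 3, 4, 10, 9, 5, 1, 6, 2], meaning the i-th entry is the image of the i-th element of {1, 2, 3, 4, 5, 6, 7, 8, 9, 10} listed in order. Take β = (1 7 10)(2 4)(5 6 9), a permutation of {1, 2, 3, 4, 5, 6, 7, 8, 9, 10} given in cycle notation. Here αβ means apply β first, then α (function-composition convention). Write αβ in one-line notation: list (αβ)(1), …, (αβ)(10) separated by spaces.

5 4 3 8 9 6 2 1 10 7

For each element, apply β then α: 1 → 7 → 5; 2 → 4 → 4; 3 → 3 → 3; 4 → 2 → 8; 5 → 6 → 9; 6 → 9 → 6; 7 → 10 → 2; 8 → 8 → 1; 9 → 5 → 10; 10 → 1 → 7.
So αβ in one-line form is 5 4 3 8 9 6 2 1 10 7.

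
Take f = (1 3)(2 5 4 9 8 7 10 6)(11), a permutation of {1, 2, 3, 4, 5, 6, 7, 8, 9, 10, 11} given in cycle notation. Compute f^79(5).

5 lies in the 8-cycle (2 5 4 9 8 7 10 6).
Powers repeat with period 8 on this cycle, and 79 mod 8 = 7, so f^79(5) = f^7(5).
Advancing 7 steps from 5: 5 → 4 → 9 → 8 → 7 → 10 → 6 → 2.

2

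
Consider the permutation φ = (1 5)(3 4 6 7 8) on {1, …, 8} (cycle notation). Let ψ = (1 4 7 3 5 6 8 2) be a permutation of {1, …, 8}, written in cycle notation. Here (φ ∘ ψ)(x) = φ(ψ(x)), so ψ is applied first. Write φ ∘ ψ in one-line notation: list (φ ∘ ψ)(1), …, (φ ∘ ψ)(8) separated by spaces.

(φ ∘ ψ)(x) = φ(ψ(x)). Computing each image: φ(ψ(1)) = φ(4) = 6, φ(ψ(2)) = φ(1) = 5, φ(ψ(3)) = φ(5) = 1, φ(ψ(4)) = φ(7) = 8, φ(ψ(5)) = φ(6) = 7, φ(ψ(6)) = φ(8) = 3, φ(ψ(7)) = φ(3) = 4, φ(ψ(8)) = φ(2) = 2.
Hence φ ∘ ψ = [6 5 1 8 7 3 4 2].

6 5 1 8 7 3 4 2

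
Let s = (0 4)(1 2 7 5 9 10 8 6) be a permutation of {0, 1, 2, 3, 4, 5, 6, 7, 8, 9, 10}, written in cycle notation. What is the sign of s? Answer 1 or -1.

1

The cycle lengths are 8, 2, 1.
A cycle of length ℓ contributes ℓ−1 transpositions, so s is a product of 7 + 1 = 8 transpositions — even.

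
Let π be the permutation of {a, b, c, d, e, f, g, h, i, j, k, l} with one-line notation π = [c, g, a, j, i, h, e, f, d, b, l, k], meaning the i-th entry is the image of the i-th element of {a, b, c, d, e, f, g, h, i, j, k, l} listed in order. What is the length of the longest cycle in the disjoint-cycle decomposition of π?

6

Decomposing into disjoint cycles gives (a c)(b g e i d j)(f h)(k l); the longest has length 6.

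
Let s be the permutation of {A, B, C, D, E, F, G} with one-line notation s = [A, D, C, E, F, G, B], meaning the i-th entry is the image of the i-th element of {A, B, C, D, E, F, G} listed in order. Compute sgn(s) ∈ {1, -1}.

1

In disjoint-cycle form the cycle lengths are 5, 1, 1.
A cycle is odd iff its length is even; s has 0 even-length cycles, so sgn(s) = (−1)^0 and s is even.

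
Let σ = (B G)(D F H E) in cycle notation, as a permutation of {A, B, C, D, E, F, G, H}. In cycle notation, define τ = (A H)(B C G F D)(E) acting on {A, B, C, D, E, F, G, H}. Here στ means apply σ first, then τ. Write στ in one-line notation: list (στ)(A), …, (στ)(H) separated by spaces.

H F G D B A C E

For each element, apply σ then τ: A → A → H; B → G → F; C → C → G; D → F → D; E → D → B; F → H → A; G → B → C; H → E → E.
Collecting the images, στ = [H F G D B A C E].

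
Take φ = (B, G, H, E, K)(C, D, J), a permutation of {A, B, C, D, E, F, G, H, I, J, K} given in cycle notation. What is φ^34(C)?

C lies in the 3-cycle (C, D, J).
On a 3-cycle, φ^3 is the identity, so φ^34 = φ^1 there (34 ≡ 1 mod 3).
Stepping 1 place around the cycle: C → D.

D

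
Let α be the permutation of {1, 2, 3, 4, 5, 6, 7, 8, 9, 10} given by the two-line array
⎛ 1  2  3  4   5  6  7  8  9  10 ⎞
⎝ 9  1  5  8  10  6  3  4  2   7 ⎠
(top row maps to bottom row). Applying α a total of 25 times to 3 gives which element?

5

Tracing 3 → 5 → … returns to 3 after 4 steps, so 3 lies in a 4-cycle (3 5 10 7).
Since the cycle has length 4, α^25 acts on it the same as α^1 (25 mod 4 = 1).
Advancing 1 step from 3: 3 → 5.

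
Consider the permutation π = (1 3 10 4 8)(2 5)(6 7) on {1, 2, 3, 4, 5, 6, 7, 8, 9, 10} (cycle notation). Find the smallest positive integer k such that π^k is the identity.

10

The cycle type of π is (5, 2, 2, 1).
Since disjoint cycles commute, ord(π) = lcm(5, 2, 2) = 10.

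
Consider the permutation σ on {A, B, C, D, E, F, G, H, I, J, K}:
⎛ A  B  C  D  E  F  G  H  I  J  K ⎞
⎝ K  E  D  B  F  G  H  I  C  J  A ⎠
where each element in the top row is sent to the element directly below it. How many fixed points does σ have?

The fixed points (elements with σ(x) = x) are {J}, so there is 1.

1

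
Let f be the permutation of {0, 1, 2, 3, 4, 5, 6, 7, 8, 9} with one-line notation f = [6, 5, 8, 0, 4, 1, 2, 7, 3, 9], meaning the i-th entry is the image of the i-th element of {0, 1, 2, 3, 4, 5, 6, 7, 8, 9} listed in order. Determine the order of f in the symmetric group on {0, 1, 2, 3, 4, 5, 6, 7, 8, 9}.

Decomposing into disjoint cycles gives cycle lengths 5, 2, 1, 1, 1.
The order of f is the least common multiple of its cycle lengths: lcm(5, 2) = 10.

10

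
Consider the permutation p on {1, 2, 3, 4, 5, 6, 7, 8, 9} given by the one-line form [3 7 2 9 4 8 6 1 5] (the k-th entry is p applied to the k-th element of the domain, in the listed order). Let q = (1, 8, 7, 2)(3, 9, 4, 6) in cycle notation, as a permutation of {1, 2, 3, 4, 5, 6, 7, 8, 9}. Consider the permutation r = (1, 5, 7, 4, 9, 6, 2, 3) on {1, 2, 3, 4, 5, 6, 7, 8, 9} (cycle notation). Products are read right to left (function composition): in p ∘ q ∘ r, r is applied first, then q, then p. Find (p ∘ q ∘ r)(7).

8

(p ∘ q ∘ r)(7) = p(q(r(7))). r(7) = 4, then q(4) = 6, then p(6) = 8, so the result is 8.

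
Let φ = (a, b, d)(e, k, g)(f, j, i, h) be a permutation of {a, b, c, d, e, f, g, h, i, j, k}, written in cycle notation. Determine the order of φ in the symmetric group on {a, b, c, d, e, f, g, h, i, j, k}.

The cycle type of φ is (4, 3, 3, 1).
Since disjoint cycles commute, ord(φ) = lcm(4, 3, 3) = 12.

12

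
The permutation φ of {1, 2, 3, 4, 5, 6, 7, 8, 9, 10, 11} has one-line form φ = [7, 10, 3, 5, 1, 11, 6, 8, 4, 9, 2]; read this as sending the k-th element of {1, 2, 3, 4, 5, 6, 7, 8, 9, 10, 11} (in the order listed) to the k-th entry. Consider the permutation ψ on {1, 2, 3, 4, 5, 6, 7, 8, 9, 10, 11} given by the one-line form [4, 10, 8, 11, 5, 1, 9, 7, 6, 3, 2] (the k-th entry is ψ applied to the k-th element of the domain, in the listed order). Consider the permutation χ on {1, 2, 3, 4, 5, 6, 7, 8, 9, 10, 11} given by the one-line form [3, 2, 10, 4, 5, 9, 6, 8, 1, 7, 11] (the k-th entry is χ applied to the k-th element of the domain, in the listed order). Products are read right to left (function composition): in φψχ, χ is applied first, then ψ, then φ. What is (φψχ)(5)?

1

(φψχ)(5) = φ(ψ(χ(5))). χ(5) = 5, then ψ(5) = 5, then φ(5) = 1, so the result is 1.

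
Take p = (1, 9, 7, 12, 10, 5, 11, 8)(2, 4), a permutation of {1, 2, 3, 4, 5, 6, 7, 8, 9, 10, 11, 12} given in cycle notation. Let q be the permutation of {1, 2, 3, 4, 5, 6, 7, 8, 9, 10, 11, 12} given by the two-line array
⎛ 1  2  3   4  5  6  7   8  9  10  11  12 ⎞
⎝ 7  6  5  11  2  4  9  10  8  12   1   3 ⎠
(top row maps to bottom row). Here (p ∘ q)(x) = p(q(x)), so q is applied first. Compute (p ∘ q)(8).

First apply q: q(8) = 10, then p(10) = 5. Thus (p ∘ q)(8) = 5.

5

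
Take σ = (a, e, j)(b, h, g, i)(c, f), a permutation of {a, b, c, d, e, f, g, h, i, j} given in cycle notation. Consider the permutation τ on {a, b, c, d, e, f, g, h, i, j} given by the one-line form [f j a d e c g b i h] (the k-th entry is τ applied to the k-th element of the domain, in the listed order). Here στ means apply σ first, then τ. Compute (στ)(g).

(στ)(g) = τ(σ(g)). σ(g) = i, then τ(i) = i. So (στ)(g) = i.

i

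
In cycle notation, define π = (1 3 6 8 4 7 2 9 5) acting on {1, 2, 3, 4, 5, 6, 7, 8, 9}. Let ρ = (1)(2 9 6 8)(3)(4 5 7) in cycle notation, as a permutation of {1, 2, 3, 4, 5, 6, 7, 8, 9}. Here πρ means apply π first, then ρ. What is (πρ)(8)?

(πρ)(8) = ρ(π(8)). π(8) = 4, then ρ(4) = 5. So (πρ)(8) = 5.

5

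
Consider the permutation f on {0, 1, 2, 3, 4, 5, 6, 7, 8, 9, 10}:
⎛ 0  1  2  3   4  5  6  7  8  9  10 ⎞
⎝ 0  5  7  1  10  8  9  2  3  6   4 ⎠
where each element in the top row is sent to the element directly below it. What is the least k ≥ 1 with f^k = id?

Decomposing into disjoint cycles gives cycle lengths 4, 2, 2, 2, 1.
Since disjoint cycles commute, ord(f) = lcm(4, 2, 2, 2) = 4.

4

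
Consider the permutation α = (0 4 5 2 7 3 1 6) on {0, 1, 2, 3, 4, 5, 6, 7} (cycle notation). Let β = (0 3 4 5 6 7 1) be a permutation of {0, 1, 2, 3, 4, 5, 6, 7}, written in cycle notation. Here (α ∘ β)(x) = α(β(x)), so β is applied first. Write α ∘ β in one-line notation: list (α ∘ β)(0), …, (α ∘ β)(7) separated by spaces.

1 4 7 5 2 0 3 6

For each element, apply β then α: 0 → 3 → 1; 1 → 0 → 4; 2 → 2 → 7; 3 → 4 → 5; 4 → 5 → 2; 5 → 6 → 0; 6 → 7 → 3; 7 → 1 → 6.
So α ∘ β in one-line form is 1 4 7 5 2 0 3 6.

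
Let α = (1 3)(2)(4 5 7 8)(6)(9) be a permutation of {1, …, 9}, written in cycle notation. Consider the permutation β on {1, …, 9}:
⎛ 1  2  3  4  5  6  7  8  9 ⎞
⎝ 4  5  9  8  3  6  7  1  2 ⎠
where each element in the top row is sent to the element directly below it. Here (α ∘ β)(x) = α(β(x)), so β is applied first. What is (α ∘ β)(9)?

2

(α ∘ β)(9) = α(β(9)). β(9) = 2, then α(2) = 2. So (α ∘ β)(9) = 2.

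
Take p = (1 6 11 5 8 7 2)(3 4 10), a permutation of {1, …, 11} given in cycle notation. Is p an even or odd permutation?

The cycle lengths are 7, 3, 1.
A cycle is odd iff its length is even; p has 0 even-length cycles, so sgn(p) = (−1)^0 and p is even.

even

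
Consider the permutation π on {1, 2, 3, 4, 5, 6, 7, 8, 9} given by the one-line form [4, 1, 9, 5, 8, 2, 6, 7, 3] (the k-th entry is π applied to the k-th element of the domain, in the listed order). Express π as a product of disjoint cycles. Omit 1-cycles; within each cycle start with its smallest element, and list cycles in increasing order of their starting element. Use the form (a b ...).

(1 4 5 8 7 6 2)(3 9)

Iterating π from 1 gives 1 → 4 → 5 → 8 → 7 → 6 → 2 → 1; that is the 7-cycle (1 4 5 8 7 6 2).
Continuing from each remaining unvisited element yields (1 4 5 8 7 6 2)(3 9).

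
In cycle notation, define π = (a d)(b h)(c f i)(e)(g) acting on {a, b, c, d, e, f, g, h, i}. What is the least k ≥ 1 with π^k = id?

The cycle type of π is (3, 2, 2, 1, 1).
The order is lcm(3, 2, 2) = 6.

6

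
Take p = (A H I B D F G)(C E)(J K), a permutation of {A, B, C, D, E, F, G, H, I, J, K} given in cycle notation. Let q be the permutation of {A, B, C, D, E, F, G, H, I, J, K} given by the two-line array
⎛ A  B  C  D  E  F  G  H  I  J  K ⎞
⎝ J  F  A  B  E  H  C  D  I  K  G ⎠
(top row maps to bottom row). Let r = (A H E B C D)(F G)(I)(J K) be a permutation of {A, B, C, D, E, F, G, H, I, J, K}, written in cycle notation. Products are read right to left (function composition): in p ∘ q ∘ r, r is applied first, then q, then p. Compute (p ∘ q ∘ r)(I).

Chase I: r(I) = I; q(I) = I; p(I) = B. Hence (p ∘ q ∘ r)(I) = B.

B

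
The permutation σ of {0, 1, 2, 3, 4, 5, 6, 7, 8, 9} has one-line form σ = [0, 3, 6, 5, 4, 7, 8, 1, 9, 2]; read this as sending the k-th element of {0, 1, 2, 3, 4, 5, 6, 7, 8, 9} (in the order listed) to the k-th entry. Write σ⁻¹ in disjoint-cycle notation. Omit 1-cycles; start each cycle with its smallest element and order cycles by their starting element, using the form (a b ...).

(1 7 5 3)(2 9 8 6)

The cycle decomposition of σ is (1 3 5 7)(2 6 8 9).
Reversing each cycle (and rotating so the smallest element leads) gives σ⁻¹ = (1 7 5 3)(2 9 8 6).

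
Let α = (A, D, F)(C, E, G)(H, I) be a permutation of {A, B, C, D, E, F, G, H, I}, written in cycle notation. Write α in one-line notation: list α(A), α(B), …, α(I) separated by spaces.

Each element maps to the next entry in its cycle (wrapping to the front): A↦D, B↦B, C↦E, D↦F, E↦G, F↦A, G↦C, H↦I, I↦H.
Listing these in domain order gives D B E F G A C I H.

D B E F G A C I H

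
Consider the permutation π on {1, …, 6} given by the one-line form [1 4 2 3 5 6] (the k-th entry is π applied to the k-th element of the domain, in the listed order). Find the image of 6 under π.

6 is element number 6 of the domain, and entry number 6 of the one-line form is 6, so π(6) = 6.

6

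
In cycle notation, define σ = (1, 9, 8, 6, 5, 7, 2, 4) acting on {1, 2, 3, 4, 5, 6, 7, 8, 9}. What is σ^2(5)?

5 lies in the 8-cycle (1, 9, 8, 6, 5, 7, 2, 4).
Advancing 2 steps from 5: 5 → 7 → 2.

2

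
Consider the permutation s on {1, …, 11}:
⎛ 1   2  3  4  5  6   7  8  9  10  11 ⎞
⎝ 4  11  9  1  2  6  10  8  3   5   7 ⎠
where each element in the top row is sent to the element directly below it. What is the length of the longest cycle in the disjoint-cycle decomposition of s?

5

Decomposing into disjoint cycles gives (1, 4)(2, 11, 7, 10, 5)(3, 9); the longest has length 5.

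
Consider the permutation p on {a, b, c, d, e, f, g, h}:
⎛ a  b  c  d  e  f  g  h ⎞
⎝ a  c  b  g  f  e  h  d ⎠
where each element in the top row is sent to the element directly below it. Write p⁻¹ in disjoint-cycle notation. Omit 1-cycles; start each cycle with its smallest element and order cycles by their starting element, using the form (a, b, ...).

The cycle decomposition of p is (b, c)(d, g, h)(e, f).
The inverse reverses every cycle; in canonical form, p⁻¹ = (b, c)(d, h, g)(e, f).

(b, c)(d, h, g)(e, f)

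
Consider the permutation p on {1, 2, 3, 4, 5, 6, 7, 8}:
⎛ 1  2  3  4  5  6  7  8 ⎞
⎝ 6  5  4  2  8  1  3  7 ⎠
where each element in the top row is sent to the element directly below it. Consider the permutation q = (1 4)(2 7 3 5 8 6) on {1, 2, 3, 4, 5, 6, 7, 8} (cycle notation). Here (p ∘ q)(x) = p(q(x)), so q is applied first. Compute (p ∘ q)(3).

8

First apply q: q(3) = 5, then p(5) = 8. Thus (p ∘ q)(3) = 8.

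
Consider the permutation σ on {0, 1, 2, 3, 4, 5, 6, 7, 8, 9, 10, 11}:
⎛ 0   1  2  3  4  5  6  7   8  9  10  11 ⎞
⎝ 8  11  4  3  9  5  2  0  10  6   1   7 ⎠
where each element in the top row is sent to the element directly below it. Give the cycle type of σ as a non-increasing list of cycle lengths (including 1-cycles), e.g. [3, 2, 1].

The disjoint cycles are (0, 8, 10, 1, 11, 7)(2, 4, 9, 6)(3)(5), with lengths 6, 4, 1, 1 in non-increasing order.

[6, 4, 1, 1]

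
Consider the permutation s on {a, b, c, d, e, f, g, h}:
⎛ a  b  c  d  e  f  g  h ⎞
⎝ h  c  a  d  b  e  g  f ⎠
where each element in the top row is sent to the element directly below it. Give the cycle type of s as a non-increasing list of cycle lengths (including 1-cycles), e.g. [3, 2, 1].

[6, 1, 1]

The disjoint cycles are (a h f e b c)(d)(g), with lengths 6, 1, 1 in non-increasing order.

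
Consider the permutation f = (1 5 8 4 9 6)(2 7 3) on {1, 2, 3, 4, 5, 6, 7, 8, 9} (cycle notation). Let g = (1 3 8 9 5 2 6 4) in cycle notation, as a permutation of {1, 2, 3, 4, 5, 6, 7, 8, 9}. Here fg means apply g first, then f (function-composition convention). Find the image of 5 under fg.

g(5) = 2, then f(2) = 7; composing gives (fg)(5) = 7.

7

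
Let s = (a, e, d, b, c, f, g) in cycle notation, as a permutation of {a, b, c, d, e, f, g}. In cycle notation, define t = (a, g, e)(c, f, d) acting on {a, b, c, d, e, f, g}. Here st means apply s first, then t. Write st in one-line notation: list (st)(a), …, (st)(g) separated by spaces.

(st)(x) = t(s(x)). Computing each image: t(s(a)) = t(e) = a, t(s(b)) = t(c) = f, t(s(c)) = t(f) = d, t(s(d)) = t(b) = b, t(s(e)) = t(d) = c, t(s(f)) = t(g) = e, t(s(g)) = t(a) = g.
Hence st = [a f d b c e g].

a f d b c e g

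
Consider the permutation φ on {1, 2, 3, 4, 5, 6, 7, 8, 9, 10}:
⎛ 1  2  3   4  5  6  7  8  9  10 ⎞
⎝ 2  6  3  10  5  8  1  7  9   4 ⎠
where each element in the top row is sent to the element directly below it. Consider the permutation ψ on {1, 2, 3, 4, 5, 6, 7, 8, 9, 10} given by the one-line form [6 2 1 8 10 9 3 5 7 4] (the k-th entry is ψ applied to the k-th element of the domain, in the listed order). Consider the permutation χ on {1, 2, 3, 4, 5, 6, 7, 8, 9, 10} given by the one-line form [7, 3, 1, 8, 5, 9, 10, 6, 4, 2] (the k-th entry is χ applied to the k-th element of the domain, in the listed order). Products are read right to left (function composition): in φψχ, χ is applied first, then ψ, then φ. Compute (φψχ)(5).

Chase 5: χ(5) = 5; ψ(5) = 10; φ(10) = 4. Hence (φψχ)(5) = 4.

4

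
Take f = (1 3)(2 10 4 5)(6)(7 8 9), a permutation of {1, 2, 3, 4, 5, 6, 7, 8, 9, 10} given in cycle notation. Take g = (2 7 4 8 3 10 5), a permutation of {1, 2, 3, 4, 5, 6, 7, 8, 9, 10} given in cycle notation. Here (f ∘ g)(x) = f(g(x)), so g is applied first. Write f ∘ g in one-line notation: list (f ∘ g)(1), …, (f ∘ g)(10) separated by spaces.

3 8 4 9 10 6 5 1 7 2

Chase each element through g then f: 1 → 1 → 3; 2 → 7 → 8; 3 → 10 → 4; 4 → 8 → 9; 5 → 2 → 10; 6 → 6 → 6; 7 → 4 → 5; 8 → 3 → 1; 9 → 9 → 7; 10 → 5 → 2.
So f ∘ g in one-line form is 3 8 4 9 10 6 5 1 7 2.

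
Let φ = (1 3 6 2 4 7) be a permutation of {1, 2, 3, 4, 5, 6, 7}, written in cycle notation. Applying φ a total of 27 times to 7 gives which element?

7 lies in the 6-cycle (1 3 6 2 4 7).
On a 6-cycle, φ^6 is the identity, so φ^27 = φ^3 there (27 ≡ 3 mod 6).
Advancing 3 steps from 7: 7 → 1 → 3 → 6.

6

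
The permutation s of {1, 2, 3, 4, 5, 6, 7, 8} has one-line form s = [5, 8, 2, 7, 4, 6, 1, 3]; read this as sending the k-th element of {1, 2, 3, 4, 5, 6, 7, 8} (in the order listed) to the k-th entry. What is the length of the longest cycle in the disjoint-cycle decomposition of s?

Decomposing into disjoint cycles gives (1 5 4 7)(2 8 3); the longest has length 4.

4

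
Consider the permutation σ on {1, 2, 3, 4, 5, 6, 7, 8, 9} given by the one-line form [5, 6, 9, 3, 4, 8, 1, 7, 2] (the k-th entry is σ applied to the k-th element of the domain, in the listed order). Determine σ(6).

8

6 is element number 6 of the domain, and entry number 6 of the one-line form is 8, so σ(6) = 8.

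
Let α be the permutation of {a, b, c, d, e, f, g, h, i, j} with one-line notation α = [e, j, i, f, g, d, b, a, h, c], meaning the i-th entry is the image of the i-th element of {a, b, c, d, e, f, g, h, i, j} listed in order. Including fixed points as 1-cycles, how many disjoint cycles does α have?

2

The cycle decomposition is (a e g b j c i h)(d f), which has 2 cycles (counting 1-cycles).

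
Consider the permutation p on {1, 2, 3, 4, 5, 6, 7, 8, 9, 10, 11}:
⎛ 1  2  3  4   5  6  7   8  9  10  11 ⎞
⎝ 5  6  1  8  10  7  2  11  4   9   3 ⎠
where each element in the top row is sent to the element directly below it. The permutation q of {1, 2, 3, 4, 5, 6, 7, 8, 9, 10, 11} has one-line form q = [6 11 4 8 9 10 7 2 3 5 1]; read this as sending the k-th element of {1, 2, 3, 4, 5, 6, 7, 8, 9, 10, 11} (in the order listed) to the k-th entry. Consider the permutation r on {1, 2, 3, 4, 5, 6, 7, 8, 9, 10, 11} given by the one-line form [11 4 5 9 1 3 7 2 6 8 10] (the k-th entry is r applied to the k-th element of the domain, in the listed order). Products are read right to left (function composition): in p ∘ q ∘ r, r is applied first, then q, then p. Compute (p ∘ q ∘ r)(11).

10

Chase 11: r(11) = 10; q(10) = 5; p(5) = 10. Hence (p ∘ q ∘ r)(11) = 10.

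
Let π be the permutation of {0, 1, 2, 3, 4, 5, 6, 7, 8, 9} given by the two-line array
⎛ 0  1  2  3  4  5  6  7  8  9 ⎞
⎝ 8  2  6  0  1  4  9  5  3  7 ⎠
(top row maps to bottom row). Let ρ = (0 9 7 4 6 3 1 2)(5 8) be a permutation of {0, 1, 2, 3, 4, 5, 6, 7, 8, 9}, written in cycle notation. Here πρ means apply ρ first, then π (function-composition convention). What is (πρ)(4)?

9

First apply ρ: ρ(4) = 6, then π(6) = 9. Thus (πρ)(4) = 9.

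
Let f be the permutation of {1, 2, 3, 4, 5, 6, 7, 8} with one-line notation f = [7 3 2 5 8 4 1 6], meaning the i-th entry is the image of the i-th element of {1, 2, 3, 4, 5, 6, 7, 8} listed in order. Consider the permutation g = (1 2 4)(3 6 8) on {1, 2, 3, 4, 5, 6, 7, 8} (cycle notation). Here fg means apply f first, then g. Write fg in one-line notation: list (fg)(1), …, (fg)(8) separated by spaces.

(fg)(x) = g(f(x)). Computing each image: g(f(1)) = g(7) = 7, g(f(2)) = g(3) = 6, g(f(3)) = g(2) = 4, g(f(4)) = g(5) = 5, g(f(5)) = g(8) = 3, g(f(6)) = g(4) = 1, g(f(7)) = g(1) = 2, g(f(8)) = g(6) = 8.
Hence fg = [7 6 4 5 3 1 2 8].

7 6 4 5 3 1 2 8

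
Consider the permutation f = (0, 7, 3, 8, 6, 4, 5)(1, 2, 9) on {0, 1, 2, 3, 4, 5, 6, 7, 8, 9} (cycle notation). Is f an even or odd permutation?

The cycle lengths are 7, 3.
A cycle is odd iff its length is even; f has 0 even-length cycles, so sgn(f) = (−1)^0 and f is even.

even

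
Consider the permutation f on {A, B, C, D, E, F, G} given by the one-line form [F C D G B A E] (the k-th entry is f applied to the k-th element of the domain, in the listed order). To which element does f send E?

B

E is element number 5 of the domain, and entry number 5 of the one-line form is B, so f(E) = B.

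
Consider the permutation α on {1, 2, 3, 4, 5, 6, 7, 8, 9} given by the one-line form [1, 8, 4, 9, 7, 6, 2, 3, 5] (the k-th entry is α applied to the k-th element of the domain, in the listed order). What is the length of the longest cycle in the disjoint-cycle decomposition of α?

Decomposing into disjoint cycles gives (2 8 3 4 9 5 7); the longest has length 7.

7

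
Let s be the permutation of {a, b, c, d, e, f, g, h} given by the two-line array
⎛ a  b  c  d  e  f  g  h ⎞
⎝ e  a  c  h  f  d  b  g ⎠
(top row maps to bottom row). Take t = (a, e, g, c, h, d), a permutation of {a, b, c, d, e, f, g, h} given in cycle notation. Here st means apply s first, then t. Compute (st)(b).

First apply s: s(b) = a, then t(a) = e. Thus (st)(b) = e.

e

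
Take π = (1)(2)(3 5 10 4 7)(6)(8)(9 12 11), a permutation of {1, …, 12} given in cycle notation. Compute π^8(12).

12 lies in the 3-cycle (9 12 11).
Powers repeat with period 3 on this cycle, and 8 mod 3 = 2, so π^8(12) = π^2(12).
Stepping 2 places around the cycle: 12 → 11 → 9.

9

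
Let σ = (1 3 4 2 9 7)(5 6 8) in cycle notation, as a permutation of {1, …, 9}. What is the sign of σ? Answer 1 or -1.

The cycle lengths are 6, 3.
A cycle of length ℓ contributes ℓ−1 transpositions, so σ is a product of 5 + 2 = 7 transpositions — odd.

-1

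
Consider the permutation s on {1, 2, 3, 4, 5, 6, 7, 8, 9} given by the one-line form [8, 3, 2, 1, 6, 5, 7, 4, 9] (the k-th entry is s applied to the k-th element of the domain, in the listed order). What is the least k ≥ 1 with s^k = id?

6

Decomposing into disjoint cycles gives cycle lengths 3, 2, 2, 1, 1.
The order is lcm(3, 2, 2) = 6.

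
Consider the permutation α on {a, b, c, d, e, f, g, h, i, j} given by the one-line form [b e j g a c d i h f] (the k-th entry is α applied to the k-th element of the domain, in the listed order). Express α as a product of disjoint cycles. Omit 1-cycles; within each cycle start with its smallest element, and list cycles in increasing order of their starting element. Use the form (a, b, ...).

Start at a and follow images: a → b → e → a, giving the cycle (a, b, e).
Continuing from each remaining unvisited element yields (a, b, e)(c, j, f)(d, g)(h, i).

(a, b, e)(c, j, f)(d, g)(h, i)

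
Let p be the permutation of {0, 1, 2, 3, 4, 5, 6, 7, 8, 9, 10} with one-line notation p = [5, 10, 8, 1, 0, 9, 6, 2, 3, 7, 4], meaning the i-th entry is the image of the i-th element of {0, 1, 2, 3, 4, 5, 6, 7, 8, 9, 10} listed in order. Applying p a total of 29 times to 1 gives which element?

Tracing 1 → 10 → … returns to 1 after 10 steps, so 1 lies in a 10-cycle (0 5 9 7 2 8 3 1 10 4).
Powers repeat with period 10 on this cycle, and 29 mod 10 = 9, so p^29(1) = p^9(1).
Stepping 9 places around the cycle: 1 → 10 → 4 → 0 → 5 → 9 → 7 → 2 → 8 → 3.

3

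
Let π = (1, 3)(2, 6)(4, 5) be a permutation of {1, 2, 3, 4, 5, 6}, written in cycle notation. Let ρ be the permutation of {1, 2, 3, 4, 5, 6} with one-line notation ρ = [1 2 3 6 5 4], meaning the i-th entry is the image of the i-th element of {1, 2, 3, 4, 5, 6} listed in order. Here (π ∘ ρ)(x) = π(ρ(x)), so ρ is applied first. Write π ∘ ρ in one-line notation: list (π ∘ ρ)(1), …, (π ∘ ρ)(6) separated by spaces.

3 6 1 2 4 5

(π ∘ ρ)(x) = π(ρ(x)). Computing each image: π(ρ(1)) = π(1) = 3, π(ρ(2)) = π(2) = 6, π(ρ(3)) = π(3) = 1, π(ρ(4)) = π(6) = 2, π(ρ(5)) = π(5) = 4, π(ρ(6)) = π(4) = 5.
Hence π ∘ ρ = [3 6 1 2 4 5].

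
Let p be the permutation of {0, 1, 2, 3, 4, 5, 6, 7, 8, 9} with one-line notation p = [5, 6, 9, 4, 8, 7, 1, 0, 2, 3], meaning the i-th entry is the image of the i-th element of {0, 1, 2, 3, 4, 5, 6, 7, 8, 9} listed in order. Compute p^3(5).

5

Tracing 5 → 7 → … returns to 5 after 3 steps, so 5 lies in a 3-cycle (0 5 7).
On a 3-cycle, p^3 is the identity, so p^3 = p^0 there (3 ≡ 0 mod 3).
So p^3(5) = 5.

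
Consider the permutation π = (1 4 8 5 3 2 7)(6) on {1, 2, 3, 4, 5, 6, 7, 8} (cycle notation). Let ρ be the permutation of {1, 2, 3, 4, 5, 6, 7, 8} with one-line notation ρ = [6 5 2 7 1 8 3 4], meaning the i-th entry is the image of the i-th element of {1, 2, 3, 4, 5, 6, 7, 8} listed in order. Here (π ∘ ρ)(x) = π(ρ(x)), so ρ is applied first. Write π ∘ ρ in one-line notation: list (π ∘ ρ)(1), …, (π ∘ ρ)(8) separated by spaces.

6 3 7 1 4 5 2 8

(π ∘ ρ)(x) = π(ρ(x)). Computing each image: π(ρ(1)) = π(6) = 6, π(ρ(2)) = π(5) = 3, π(ρ(3)) = π(2) = 7, π(ρ(4)) = π(7) = 1, π(ρ(5)) = π(1) = 4, π(ρ(6)) = π(8) = 5, π(ρ(7)) = π(3) = 2, π(ρ(8)) = π(4) = 8.
Hence π ∘ ρ = [6 3 7 1 4 5 2 8].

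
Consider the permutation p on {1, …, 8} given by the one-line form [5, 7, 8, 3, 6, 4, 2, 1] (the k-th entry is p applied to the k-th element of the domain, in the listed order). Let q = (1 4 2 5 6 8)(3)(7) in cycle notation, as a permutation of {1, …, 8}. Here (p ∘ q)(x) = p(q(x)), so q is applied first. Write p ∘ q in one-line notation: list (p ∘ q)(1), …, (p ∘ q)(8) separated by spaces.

3 6 8 7 4 1 2 5

(p ∘ q)(x) = p(q(x)). Computing each image: p(q(1)) = p(4) = 3, p(q(2)) = p(5) = 6, p(q(3)) = p(3) = 8, p(q(4)) = p(2) = 7, p(q(5)) = p(6) = 4, p(q(6)) = p(8) = 1, p(q(7)) = p(7) = 2, p(q(8)) = p(1) = 5.
Hence p ∘ q = [3 6 8 7 4 1 2 5].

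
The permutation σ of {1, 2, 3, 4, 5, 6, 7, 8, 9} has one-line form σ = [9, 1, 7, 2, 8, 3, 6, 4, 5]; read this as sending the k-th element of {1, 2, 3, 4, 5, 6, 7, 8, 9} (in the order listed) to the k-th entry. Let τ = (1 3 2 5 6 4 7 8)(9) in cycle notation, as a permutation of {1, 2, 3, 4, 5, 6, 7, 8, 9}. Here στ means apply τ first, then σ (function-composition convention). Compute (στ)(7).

First apply τ: τ(7) = 8, then σ(8) = 4. Thus (στ)(7) = 4.

4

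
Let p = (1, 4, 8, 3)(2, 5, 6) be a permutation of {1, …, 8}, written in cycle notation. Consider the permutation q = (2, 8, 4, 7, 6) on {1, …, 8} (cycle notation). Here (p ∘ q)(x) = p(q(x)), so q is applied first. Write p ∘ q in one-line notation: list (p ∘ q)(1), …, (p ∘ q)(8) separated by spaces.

4 3 1 7 6 5 2 8

(p ∘ q)(x) = p(q(x)). Computing each image: p(q(1)) = p(1) = 4, p(q(2)) = p(8) = 3, p(q(3)) = p(3) = 1, p(q(4)) = p(7) = 7, p(q(5)) = p(5) = 6, p(q(6)) = p(2) = 5, p(q(7)) = p(6) = 2, p(q(8)) = p(4) = 8.
Hence p ∘ q = [4 3 1 7 6 5 2 8].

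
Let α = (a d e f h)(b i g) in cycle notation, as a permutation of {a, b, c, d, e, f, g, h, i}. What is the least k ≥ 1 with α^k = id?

15

The cycle type of α is (5, 3, 1).
The order of α is the least common multiple of its cycle lengths: lcm(5, 3) = 15.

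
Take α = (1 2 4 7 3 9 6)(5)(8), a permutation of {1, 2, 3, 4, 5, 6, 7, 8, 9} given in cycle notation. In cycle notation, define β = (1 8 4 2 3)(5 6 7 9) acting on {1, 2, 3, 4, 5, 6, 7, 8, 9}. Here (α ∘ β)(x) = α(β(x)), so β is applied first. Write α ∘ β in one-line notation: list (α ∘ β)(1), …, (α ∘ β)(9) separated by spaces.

8 9 2 4 1 3 6 7 5

For each element, apply β then α: 1 → 8 → 8; 2 → 3 → 9; 3 → 1 → 2; 4 → 2 → 4; 5 → 6 → 1; 6 → 7 → 3; 7 → 9 → 6; 8 → 4 → 7; 9 → 5 → 5.
So α ∘ β in one-line form is 8 9 2 4 1 3 6 7 5.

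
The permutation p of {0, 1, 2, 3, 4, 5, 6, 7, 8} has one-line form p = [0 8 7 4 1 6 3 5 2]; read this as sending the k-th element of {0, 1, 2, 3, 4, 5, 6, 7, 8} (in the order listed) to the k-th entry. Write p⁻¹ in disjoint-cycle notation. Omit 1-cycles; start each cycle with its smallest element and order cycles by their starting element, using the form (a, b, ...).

(1, 4, 3, 6, 5, 7, 2, 8)

First write p in disjoint cycles: (1, 8, 2, 7, 5, 6, 3, 4).
The inverse reverses every cycle; in canonical form, p⁻¹ = (1, 4, 3, 6, 5, 7, 2, 8).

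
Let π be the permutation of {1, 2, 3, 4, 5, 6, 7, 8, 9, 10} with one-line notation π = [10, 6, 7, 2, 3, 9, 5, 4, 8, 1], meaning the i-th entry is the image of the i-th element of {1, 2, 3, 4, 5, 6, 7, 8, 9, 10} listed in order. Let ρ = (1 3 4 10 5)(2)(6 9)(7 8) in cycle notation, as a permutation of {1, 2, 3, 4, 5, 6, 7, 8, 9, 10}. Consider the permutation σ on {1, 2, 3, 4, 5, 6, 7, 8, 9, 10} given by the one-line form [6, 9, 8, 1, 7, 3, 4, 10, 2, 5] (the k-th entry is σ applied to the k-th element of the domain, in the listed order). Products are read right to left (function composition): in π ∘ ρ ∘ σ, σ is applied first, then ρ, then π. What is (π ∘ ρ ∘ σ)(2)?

9

(π ∘ ρ ∘ σ)(2) = π(ρ(σ(2))). σ(2) = 9, then ρ(9) = 6, then π(6) = 9, so the result is 9.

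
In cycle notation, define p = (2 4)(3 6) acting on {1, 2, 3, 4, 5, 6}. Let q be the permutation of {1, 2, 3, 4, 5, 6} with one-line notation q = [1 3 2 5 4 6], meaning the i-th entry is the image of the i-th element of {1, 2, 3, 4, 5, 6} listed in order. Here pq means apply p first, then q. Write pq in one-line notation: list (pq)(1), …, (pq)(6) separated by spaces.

(pq)(x) = q(p(x)). Computing each image: q(p(1)) = q(1) = 1, q(p(2)) = q(4) = 5, q(p(3)) = q(6) = 6, q(p(4)) = q(2) = 3, q(p(5)) = q(5) = 4, q(p(6)) = q(3) = 2.
Hence pq = [1 5 6 3 4 2].

1 5 6 3 4 2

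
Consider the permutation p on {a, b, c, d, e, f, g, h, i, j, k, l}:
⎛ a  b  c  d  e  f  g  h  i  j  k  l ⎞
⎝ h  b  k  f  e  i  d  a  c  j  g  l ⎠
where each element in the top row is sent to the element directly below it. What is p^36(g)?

Tracing g → d → … returns to g after 6 steps, so g lies in a 6-cycle (c, k, g, d, f, i).
Since the cycle has length 6, p^36 acts on it the same as p^0 (36 mod 6 = 0).
So p^36(g) = g.

g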